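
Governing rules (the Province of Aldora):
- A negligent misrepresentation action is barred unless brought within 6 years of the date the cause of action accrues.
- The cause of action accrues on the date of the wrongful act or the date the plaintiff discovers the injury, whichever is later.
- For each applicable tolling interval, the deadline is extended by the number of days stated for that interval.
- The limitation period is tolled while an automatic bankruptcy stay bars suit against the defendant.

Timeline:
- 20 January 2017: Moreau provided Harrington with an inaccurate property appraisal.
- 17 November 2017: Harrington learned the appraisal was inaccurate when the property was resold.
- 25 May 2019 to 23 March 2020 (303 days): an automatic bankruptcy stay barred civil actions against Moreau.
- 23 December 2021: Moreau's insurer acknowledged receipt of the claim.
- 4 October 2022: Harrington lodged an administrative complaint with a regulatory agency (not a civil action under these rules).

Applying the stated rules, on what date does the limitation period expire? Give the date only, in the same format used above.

Taking the later of the act (20 January 2017) and discovery (17 November 2017), the claim accrued on 17 November 2017.
Adding the 6 years base period to 17 November 2017 gives a deadline of 17 November 2023, before any tolling.
The period was tolled for 303 days by the automatic bankruptcy stay (25 May 2019 to 23 March 2020), pushing the deadline to 15 September 2024.
The other events in the timeline have no effect on the limitation period under the stated rules.

15 September 2024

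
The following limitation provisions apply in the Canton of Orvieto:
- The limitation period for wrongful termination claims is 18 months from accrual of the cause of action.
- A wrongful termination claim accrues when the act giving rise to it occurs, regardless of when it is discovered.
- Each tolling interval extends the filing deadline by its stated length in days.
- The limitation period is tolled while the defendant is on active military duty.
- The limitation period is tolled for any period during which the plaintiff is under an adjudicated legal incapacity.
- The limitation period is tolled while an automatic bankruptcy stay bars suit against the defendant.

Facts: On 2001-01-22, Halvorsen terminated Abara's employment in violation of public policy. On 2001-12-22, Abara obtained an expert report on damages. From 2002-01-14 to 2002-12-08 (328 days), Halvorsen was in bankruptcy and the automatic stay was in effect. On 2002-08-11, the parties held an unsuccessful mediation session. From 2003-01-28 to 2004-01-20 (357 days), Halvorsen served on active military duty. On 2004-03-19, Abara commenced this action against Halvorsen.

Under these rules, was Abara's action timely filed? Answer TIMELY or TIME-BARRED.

TIMELY

The claim accrued on 2001-01-22, when the wrongful act occurred.
18 months from 2001-01-22 is 2002-07-22.
The period was tolled for 328 days by the automatic bankruptcy stay (2002-01-14 to 2002-12-08), pushing the deadline to 2003-06-15.
The period was tolled for 357 days by the defendant's active military service (2003-01-28 to 2004-01-20), pushing the deadline to 2004-06-06.
None of the other events listed affects the running of the period under the stated rules.
The 2004-03-19 filing precedes the 2004-06-06 deadline; the claim is timely.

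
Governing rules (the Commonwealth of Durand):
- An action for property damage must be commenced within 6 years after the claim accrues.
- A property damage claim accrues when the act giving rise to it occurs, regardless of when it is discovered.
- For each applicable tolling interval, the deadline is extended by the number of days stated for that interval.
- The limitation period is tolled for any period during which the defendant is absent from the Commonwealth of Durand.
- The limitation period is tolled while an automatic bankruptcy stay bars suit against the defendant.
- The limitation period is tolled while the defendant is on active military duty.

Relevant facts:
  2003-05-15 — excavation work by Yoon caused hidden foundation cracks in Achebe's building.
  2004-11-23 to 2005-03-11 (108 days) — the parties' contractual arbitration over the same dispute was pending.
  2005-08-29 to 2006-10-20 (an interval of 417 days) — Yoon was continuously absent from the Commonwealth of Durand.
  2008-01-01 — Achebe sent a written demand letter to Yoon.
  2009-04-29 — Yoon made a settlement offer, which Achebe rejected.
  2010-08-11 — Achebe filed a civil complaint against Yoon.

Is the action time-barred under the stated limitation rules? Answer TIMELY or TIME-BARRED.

The limitation period began to run on 2003-05-15.
Adding the 6 years base period to 2003-05-15 gives a deadline of 2009-05-15, before any tolling.
Because the defendant's absence from the jurisdiction ran from 2005-08-29 to 2006-10-20, the deadline is extended by 417 days to 2010-07-06.
The pending related arbitration from 2004-11-23 to 2005-03-11 does not toll the period, because no stated rule makes a pending arbitration a tolling event.
None of the other events listed affects the running of the period under the stated rules.
The 2010-08-11 filing falls after the 2010-07-06 deadline; the claim is time-barred.

TIME-BARRED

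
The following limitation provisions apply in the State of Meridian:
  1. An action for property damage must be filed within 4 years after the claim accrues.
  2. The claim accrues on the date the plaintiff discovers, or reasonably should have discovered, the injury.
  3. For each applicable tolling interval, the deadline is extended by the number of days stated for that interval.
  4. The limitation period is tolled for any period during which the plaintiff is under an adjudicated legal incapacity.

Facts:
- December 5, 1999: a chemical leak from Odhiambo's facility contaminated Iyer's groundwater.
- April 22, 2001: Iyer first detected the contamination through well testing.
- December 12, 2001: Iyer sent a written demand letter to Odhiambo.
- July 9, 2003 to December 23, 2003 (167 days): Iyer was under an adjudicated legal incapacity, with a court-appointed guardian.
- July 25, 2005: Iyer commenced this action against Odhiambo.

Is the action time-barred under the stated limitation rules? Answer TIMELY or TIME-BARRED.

Under the discovery rule, the claim accrued on April 22, 2001, when Iyer discovered the injury — not on the December 5, 1999 date of the underlying act.
The untolled deadline — 4 years after April 22, 2001 — is April 22, 2005.
The period was tolled for 167 days by the plaintiff's legal incapacity (July 9, 2003 to December 23, 2003), pushing the deadline to October 6, 2005.
None of the other events listed affects the running of the period under the stated rules.
Iyer filed on July 25, 2005, before the October 6, 2005 deadline, so the action is timely.

TIMELY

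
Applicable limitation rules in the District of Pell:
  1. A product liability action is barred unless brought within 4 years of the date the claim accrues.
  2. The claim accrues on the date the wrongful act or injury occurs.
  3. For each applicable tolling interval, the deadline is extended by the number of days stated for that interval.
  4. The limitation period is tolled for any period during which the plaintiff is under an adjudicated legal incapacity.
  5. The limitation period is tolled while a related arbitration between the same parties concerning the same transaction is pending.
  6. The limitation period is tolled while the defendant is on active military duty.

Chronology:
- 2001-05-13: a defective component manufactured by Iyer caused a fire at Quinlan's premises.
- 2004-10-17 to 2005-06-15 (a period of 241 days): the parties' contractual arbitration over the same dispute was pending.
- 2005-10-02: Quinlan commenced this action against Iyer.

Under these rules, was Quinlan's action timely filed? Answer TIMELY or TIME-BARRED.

The claim accrued on 2001-05-13, the date of the act.
The untolled deadline — 4 years after 2001-05-13 — is 2005-05-13.
The pending related arbitration from 2004-10-17 to 2005-06-15 tolled the period for 241 days, extending the deadline to 2006-01-09.
The 2005-10-02 filing precedes the 2006-01-09 deadline; the claim is timely.

TIMELY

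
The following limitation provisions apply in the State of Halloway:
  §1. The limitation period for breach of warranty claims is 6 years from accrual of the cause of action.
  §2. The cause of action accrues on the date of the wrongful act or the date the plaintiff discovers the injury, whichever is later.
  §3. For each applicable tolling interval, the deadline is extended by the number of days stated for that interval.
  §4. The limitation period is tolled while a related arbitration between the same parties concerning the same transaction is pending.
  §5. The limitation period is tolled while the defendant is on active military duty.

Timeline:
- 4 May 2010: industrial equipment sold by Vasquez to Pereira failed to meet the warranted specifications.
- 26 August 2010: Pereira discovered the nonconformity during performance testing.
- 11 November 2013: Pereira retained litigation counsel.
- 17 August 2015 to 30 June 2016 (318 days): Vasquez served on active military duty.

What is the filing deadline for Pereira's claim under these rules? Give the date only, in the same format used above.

10 July 2017

Taking the later of the act (4 May 2010) and discovery (26 August 2010), the claim accrued on 26 August 2010.
Adding the 6 years base period to 26 August 2010 gives a deadline of 26 August 2016, before any tolling.
The defendant's active military service from 17 August 2015 to 30 June 2016 tolled the period for 318 days, extending the deadline to 10 July 2017.
None of the other events listed affects the running of the period under the stated rules.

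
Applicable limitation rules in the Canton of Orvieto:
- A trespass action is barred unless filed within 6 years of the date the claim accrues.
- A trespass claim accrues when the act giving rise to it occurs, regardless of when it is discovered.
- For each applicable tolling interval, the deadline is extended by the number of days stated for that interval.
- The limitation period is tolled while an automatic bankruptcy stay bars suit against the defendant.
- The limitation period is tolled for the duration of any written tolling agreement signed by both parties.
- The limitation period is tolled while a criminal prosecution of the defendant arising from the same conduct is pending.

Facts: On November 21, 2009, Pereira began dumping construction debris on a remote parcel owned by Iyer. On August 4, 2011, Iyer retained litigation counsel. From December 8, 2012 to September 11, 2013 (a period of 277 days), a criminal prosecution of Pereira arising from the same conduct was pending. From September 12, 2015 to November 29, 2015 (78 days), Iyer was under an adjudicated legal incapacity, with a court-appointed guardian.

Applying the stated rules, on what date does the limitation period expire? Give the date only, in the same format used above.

August 24, 2016

The claim accrued on November 21, 2009, the date of the act.
Adding the 6 years base period to November 21, 2009 gives a deadline of November 21, 2015, before any tolling.
The period was tolled for 277 days by the pending criminal prosecution (December 8, 2012 to September 11, 2013), pushing the deadline to August 24, 2016.
The plaintiff's legal incapacity from September 12, 2015 to November 29, 2015 does not toll the period, because no stated rule makes the plaintiff's incapacity a tolling event.
Nothing else in the chronology tolls or restarts the period.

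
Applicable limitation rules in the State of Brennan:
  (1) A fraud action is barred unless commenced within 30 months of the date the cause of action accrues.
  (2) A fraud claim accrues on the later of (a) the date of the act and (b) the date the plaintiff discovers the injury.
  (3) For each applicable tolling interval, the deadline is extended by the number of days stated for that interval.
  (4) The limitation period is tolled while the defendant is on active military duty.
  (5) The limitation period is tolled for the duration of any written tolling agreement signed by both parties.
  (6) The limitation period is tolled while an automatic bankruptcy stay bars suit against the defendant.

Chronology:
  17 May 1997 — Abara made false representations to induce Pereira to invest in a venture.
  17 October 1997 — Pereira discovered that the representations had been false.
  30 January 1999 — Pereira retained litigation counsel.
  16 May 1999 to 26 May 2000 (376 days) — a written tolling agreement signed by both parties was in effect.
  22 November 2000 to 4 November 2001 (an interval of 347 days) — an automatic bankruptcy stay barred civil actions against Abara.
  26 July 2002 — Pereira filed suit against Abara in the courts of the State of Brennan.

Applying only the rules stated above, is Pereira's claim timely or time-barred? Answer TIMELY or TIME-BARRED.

Taking the later of the act (17 May 1997) and discovery (17 October 1997), the claim accrued on 17 October 1997.
Adding the 30 months base period to 17 October 1997 gives a deadline of 17 April 2000, before any tolling.
The period was tolled for 376 days by the written tolling agreement (16 May 1999 to 26 May 2000), pushing the deadline to 28 April 2001.
Because the automatic bankruptcy stay ran from 22 November 2000 to 4 November 2001, the deadline is extended by 347 days to 10 April 2002.
None of the other events listed affects the running of the period under the stated rules.
Pereira filed on 26 July 2002, after the 10 April 2002 deadline, so the action is time-barred.

TIME-BARRED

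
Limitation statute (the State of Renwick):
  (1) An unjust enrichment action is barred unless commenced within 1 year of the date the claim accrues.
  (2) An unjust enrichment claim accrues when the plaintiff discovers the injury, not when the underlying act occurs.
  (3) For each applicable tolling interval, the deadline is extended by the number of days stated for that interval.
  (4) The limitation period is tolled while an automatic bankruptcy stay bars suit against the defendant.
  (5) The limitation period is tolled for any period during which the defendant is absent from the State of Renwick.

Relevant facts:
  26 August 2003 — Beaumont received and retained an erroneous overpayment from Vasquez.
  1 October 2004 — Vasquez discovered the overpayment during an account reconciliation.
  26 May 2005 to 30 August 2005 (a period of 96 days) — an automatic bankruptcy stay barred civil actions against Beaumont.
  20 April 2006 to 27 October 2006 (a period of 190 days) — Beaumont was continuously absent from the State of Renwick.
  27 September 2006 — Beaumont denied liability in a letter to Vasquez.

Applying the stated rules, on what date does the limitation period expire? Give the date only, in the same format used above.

Accrual is tied to discovery, so the period began on 1 October 2004 rather than on 26 August 2003 when the act occurred.
The untolled deadline — 1 year after 1 October 2004 — is 1 October 2005.
The period was tolled for 96 days by the automatic bankruptcy stay (26 May 2005 to 30 August 2005), pushing the deadline to 5 January 2006.
The defendant's absence from the jurisdiction from 20 April 2006 to 27 October 2006 began after the period had already run on 5 January 2006, so it has no tolling effect.
None of the other events listed affects the running of the period under the stated rules.

5 January 2006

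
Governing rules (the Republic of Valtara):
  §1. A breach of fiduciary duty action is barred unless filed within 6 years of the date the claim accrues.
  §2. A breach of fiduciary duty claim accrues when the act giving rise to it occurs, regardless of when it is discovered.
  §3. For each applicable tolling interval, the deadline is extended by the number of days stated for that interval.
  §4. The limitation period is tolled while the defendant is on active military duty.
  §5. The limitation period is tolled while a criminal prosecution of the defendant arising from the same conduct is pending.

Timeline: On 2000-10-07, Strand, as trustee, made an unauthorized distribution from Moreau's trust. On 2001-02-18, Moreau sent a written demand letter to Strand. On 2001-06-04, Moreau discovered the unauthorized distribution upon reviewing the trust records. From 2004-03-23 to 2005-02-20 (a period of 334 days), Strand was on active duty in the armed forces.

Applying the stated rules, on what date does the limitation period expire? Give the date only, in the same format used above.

2007-09-06

Because the rule ties accrual to occurrence, the claim accrued on 2000-10-07, not on the 2001-06-04 discovery date.
The untolled deadline — 6 years after 2000-10-07 — is 2006-10-07.
The defendant's active military service from 2004-03-23 to 2005-02-20 tolled the period for 334 days, extending the deadline to 2007-09-06.
None of the other events listed affects the running of the period under the stated rules.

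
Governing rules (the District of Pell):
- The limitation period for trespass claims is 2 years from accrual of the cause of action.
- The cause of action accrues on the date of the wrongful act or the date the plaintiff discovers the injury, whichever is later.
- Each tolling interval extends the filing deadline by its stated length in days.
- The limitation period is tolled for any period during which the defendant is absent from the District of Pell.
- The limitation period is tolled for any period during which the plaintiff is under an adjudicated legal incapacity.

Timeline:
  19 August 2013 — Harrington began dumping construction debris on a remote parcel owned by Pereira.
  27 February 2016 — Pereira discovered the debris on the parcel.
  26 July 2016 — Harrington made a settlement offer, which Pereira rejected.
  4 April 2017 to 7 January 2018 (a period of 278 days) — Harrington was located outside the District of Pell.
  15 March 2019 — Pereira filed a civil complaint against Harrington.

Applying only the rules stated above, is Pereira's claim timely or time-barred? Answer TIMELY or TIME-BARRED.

TIME-BARRED

Taking the later of the act (19 August 2013) and discovery (27 February 2016), the claim accrued on 27 February 2016.
The untolled deadline — 2 years after 27 February 2016 — is 27 February 2018.
The defendant's absence from the jurisdiction from 4 April 2017 to 7 January 2018 tolled the period for 278 days, extending the deadline to 2 December 2018.
Nothing else in the chronology tolls or restarts the period.
Filing on 15 March 2019 missed the 2 December 2018 deadline — the action is time-barred.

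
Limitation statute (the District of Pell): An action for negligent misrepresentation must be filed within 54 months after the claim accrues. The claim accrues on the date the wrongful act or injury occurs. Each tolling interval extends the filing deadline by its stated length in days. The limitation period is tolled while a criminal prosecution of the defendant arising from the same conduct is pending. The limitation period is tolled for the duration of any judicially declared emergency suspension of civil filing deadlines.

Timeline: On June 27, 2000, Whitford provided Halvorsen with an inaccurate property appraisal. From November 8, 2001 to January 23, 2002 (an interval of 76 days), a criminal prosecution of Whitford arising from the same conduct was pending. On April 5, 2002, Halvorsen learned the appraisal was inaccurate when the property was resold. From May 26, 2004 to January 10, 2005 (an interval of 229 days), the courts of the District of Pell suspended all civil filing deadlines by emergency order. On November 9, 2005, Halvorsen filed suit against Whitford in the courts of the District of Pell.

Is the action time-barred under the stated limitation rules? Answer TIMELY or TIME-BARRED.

Because the rule ties accrual to occurrence, the claim accrued on June 27, 2000, not on the April 5, 2002 discovery date.
The untolled deadline — 54 months after June 27, 2000 — is December 27, 2004.
Because the pending criminal prosecution ran from November 8, 2001 to January 23, 2002, the deadline is extended by 76 days to March 13, 2005.
Because the emergency suspension of filing deadlines ran from May 26, 2004 to January 10, 2005, the deadline is extended by 229 days to October 28, 2005.
Filing on November 9, 2005 missed the October 28, 2005 deadline — the action is time-barred.

TIME-BARRED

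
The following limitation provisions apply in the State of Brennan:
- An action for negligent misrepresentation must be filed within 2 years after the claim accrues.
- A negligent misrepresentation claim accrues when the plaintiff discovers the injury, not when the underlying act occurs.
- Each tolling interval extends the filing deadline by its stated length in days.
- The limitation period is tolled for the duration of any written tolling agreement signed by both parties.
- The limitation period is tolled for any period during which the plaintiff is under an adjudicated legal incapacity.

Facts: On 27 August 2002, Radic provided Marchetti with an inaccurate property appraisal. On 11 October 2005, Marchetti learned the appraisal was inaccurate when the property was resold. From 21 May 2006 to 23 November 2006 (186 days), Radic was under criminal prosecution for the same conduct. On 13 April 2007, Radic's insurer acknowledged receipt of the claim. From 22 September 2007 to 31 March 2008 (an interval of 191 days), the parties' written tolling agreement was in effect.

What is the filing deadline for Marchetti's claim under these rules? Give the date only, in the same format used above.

Accrual is tied to discovery, so the period began on 11 October 2005 rather than on 27 August 2002 when the act occurred.
Adding the 2 years base period to 11 October 2005 gives a deadline of 11 October 2007, before any tolling.
The written tolling agreement from 22 September 2007 to 31 March 2008 tolled the period for 191 days, extending the deadline to 19 April 2008.
The pending criminal prosecution from 21 May 2006 to 23 November 2006 does not toll the period, because no stated rule makes a criminal prosecution a tolling event.
The other events in the timeline have no effect on the limitation period under the stated rules.

19 April 2008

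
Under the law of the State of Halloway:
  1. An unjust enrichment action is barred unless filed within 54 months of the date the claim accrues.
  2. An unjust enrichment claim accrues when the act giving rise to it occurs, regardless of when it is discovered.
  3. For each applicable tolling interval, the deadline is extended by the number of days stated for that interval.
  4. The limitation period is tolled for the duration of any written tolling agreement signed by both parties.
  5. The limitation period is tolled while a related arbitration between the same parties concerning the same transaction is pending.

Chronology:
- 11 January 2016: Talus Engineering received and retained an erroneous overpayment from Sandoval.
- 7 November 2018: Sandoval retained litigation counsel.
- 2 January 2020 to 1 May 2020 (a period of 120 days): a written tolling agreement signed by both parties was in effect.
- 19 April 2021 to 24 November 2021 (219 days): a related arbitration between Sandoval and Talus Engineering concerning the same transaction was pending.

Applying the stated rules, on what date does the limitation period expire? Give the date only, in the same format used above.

8 November 2020

The limitation period began to run on 11 January 2016.
Adding the 54 months base period to 11 January 2016 gives a deadline of 11 July 2020, before any tolling.
The written tolling agreement from 2 January 2020 to 1 May 2020 tolled the period for 120 days, extending the deadline to 8 November 2020.
By the time the pending related arbitration began on 19 April 2021, the limitation period had already expired on 8 November 2020; that interval cannot revive it.
The other events in the timeline have no effect on the limitation period under the stated rules.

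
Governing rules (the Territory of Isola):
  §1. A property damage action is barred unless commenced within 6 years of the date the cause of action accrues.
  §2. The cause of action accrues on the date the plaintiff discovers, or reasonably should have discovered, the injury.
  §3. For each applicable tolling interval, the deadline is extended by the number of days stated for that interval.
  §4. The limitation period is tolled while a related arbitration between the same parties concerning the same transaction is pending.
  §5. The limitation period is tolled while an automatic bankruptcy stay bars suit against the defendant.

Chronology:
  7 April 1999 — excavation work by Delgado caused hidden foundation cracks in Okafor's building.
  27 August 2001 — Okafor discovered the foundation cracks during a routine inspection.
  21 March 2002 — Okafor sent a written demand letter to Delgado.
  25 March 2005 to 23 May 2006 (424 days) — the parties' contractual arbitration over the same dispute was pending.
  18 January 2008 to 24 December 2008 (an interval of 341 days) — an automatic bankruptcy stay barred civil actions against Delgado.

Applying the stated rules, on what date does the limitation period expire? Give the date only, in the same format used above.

30 September 2009

Under the discovery rule, the claim accrued on 27 August 2001, when Okafor discovered the injury — not on the 7 April 1999 date of the underlying act.
The untolled deadline — 6 years after 27 August 2001 — is 27 August 2007.
The pending related arbitration from 25 March 2005 to 23 May 2006 tolled the period for 424 days, extending the deadline to 24 October 2008.
Because the automatic bankruptcy stay ran from 18 January 2008 to 24 December 2008, the deadline is extended by 341 days to 30 September 2009.
Nothing else in the chronology tolls or restarts the period.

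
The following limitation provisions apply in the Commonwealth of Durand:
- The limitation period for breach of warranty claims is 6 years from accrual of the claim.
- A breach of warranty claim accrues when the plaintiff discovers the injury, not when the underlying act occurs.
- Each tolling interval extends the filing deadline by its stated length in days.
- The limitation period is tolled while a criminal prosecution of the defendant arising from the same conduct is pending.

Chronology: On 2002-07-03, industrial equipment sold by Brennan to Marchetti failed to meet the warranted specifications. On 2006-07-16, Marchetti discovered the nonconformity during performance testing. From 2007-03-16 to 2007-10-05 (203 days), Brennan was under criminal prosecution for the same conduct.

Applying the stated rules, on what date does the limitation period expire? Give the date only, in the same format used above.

2013-02-04

The claim did not accrue until Marchetti discovered the injury on 2006-07-16; the 2002-07-03 act date does not start the clock under the stated rule.
The untolled deadline — 6 years after 2006-07-16 — is 2012-07-16.
Because the pending criminal prosecution ran from 2007-03-16 to 2007-10-05, the deadline is extended by 203 days to 2013-02-04.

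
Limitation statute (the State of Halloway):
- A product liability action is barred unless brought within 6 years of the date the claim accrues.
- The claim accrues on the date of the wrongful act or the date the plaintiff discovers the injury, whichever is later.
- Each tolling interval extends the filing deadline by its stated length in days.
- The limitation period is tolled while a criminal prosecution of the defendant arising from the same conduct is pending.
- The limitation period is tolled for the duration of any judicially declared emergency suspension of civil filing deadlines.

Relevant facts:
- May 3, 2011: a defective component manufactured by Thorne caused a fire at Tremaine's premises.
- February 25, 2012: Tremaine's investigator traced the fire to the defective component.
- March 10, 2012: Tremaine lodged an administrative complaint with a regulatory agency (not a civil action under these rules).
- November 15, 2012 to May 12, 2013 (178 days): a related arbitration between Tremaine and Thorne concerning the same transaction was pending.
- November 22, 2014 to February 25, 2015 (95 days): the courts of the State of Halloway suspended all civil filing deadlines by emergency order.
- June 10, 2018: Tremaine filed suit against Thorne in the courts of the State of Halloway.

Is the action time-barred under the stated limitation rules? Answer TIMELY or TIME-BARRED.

The claim accrued on February 25, 2012 — the later of the May 3, 2011 act and the February 25, 2012 discovery.
6 years from February 25, 2012 is February 25, 2018.
The period was tolled for 95 days by the emergency suspension of filing deadlines (November 22, 2014 to February 25, 2015), pushing the deadline to May 31, 2018.
No stated provision tolls the period for a pending arbitration, so the interval from November 15, 2012 to May 12, 2013 has no effect on the deadline.
Nothing else in the chronology tolls or restarts the period.
Tremaine filed on June 10, 2018, after the May 31, 2018 deadline, so the action is time-barred.

TIME-BARRED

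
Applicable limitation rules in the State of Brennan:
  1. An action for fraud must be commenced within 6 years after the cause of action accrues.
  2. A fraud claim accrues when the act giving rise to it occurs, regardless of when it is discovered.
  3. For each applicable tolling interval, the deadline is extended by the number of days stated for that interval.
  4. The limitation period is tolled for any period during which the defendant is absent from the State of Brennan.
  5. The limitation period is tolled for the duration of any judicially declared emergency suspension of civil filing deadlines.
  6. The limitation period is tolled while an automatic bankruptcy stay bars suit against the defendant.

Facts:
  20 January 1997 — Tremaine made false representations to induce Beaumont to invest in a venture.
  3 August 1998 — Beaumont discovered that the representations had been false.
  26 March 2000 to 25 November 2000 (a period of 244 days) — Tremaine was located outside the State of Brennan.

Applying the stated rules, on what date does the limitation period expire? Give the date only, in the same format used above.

21 September 2003

The claim accrued on 20 January 1997, when the wrongful act occurred; under the stated occurrence rule the 3 August 1998 discovery does not delay accrual.
Adding the 6 years base period to 20 January 1997 gives a deadline of 20 January 2003, before any tolling.
The defendant's absence from the jurisdiction from 26 March 2000 to 25 November 2000 tolled the period for 244 days, extending the deadline to 21 September 2003.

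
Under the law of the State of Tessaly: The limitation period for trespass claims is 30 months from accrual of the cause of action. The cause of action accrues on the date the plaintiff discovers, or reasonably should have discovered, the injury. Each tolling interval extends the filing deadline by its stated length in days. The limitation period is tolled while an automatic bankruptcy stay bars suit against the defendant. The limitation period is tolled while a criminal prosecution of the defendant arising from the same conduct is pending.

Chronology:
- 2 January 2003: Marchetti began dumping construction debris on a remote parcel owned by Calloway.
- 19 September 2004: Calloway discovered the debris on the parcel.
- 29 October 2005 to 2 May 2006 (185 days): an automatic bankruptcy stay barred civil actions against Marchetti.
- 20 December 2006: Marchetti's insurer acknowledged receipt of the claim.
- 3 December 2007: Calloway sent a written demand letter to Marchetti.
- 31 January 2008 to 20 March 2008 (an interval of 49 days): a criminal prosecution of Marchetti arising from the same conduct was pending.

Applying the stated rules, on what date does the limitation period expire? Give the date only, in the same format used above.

Accrual is tied to discovery, so the period began on 19 September 2004 rather than on 2 January 2003 when the act occurred.
30 months from 19 September 2004 is 19 March 2007.
The automatic bankruptcy stay from 29 October 2005 to 2 May 2006 tolled the period for 185 days, extending the deadline to 20 September 2007.
The pending criminal prosecution starting 31 January 2008 came too late — the period had run on 20 September 2007 — and so does not extend the deadline.
None of the other events listed affects the running of the period under the stated rules.

20 September 2007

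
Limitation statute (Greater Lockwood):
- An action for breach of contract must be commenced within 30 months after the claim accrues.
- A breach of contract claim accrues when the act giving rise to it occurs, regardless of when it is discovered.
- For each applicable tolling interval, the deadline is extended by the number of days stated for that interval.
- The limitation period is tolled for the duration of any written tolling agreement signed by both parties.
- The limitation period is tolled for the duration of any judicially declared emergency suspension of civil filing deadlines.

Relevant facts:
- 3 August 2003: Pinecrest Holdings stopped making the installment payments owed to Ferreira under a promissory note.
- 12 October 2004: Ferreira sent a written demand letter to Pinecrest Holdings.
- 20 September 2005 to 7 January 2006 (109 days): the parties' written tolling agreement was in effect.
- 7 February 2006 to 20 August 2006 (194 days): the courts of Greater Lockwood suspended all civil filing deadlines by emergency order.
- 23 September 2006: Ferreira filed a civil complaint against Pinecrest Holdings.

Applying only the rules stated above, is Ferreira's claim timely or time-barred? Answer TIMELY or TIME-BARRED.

The claim accrued on 3 August 2003, the date of the act.
Adding the 30 months base period to 3 August 2003 gives a deadline of 3 February 2006, before any tolling.
Because the written tolling agreement ran from 20 September 2005 to 7 January 2006, the deadline is extended by 109 days to 23 May 2006.
The period was tolled for 194 days by the emergency suspension of filing deadlines (7 February 2006 to 20 August 2006), pushing the deadline to 3 December 2006.
The other events in the timeline have no effect on the limitation period under the stated rules.
The 23 September 2006 filing precedes the 3 December 2006 deadline; the claim is timely.

TIMELY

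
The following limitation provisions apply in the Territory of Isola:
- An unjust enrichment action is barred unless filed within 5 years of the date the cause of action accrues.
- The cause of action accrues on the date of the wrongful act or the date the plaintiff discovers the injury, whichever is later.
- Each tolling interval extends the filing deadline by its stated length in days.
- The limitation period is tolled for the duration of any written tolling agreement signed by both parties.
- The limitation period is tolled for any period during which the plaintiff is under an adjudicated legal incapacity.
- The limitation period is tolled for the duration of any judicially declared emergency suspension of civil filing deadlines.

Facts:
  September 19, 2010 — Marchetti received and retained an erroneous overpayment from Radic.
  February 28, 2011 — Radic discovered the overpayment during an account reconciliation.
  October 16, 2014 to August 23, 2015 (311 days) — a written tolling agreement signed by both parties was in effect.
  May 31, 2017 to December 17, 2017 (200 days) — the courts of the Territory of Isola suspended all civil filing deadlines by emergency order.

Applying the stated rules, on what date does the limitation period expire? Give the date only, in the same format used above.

January 4, 2017

Because discovery on February 28, 2011 post-dates the September 19, 2010 act, accrual under the later-of rule falls on February 28, 2011.
Adding the 5 years base period to February 28, 2011 gives a deadline of February 28, 2016, before any tolling.
The period was tolled for 311 days by the written tolling agreement (October 16, 2014 to August 23, 2015), pushing the deadline to January 4, 2017.
The emergency suspension of filing deadlines from May 31, 2017 to December 17, 2017 began after the period had already run on January 4, 2017, so it has no tolling effect.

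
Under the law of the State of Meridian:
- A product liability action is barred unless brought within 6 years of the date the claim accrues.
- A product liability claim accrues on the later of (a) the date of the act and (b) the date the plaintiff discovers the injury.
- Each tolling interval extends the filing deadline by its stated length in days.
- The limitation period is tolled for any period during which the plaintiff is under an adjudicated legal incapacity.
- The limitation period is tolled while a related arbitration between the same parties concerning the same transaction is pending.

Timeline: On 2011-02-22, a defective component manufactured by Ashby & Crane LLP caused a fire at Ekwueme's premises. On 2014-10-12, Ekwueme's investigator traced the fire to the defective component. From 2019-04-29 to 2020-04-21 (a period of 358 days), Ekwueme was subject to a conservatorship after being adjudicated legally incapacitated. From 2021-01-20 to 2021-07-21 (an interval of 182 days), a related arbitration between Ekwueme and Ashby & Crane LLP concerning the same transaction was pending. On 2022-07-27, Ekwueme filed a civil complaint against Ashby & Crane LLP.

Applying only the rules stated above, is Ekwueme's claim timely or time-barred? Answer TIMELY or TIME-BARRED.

TIME-BARRED

The claim accrued on 2014-10-12 — the later of the 2011-02-22 act and the 2014-10-12 discovery.
Adding the 6 years base period to 2014-10-12 gives a deadline of 2020-10-12, before any tolling.
The period was tolled for 358 days by the plaintiff's legal incapacity (2019-04-29 to 2020-04-21), pushing the deadline to 2021-10-05.
Because the pending related arbitration ran from 2021-01-20 to 2021-07-21, the deadline is extended by 182 days to 2022-04-05.
Ekwueme filed on 2022-07-27, after the 2022-04-05 deadline, so the action is time-barred.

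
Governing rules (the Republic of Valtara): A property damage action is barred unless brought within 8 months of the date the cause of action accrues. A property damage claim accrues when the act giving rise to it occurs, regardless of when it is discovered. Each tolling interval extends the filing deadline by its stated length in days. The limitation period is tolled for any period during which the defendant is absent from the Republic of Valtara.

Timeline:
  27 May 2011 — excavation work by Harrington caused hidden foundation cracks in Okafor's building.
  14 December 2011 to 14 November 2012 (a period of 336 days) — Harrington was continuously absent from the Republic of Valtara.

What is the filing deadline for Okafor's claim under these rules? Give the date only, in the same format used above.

28 December 2012

The claim accrued on 27 May 2011, when the wrongful act occurred.
The untolled deadline — 8 months after 27 May 2011 — is 27 January 2012.
Because the defendant's absence from the jurisdiction ran from 14 December 2011 to 14 November 2012, the deadline is extended by 336 days to 28 December 2012.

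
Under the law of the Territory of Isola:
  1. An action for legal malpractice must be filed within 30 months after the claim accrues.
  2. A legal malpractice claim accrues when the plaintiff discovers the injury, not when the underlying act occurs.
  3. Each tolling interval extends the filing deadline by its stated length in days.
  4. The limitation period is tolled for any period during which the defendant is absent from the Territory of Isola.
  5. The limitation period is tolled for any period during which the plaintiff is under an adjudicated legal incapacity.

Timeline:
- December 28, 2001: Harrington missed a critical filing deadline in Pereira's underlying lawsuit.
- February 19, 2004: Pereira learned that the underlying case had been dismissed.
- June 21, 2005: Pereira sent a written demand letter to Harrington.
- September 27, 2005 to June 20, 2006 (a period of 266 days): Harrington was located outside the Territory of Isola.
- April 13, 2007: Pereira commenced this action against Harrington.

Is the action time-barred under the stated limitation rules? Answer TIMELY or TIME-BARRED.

TIMELY

Accrual is tied to discovery, so the period began on February 19, 2004 rather than on December 28, 2001 when the act occurred.
30 months from February 19, 2004 is August 19, 2006.
The defendant's absence from the jurisdiction from September 27, 2005 to June 20, 2006 tolled the period for 266 days, extending the deadline to May 12, 2007.
None of the other events listed affects the running of the period under the stated rules.
Pereira filed on April 13, 2007, before the May 12, 2007 deadline, so the action is timely.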